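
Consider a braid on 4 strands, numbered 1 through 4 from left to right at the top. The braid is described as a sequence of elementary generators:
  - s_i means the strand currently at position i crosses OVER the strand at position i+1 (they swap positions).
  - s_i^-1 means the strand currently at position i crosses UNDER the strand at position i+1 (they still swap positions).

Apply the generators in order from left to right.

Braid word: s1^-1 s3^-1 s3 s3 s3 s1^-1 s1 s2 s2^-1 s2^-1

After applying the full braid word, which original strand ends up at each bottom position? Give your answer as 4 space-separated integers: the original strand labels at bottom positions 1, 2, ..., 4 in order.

Gen 1 (s1^-1): strand 1 crosses under strand 2. Perm now: [2 1 3 4]
Gen 2 (s3^-1): strand 3 crosses under strand 4. Perm now: [2 1 4 3]
Gen 3 (s3): strand 4 crosses over strand 3. Perm now: [2 1 3 4]
Gen 4 (s3): strand 3 crosses over strand 4. Perm now: [2 1 4 3]
Gen 5 (s3): strand 4 crosses over strand 3. Perm now: [2 1 3 4]
Gen 6 (s1^-1): strand 2 crosses under strand 1. Perm now: [1 2 3 4]
Gen 7 (s1): strand 1 crosses over strand 2. Perm now: [2 1 3 4]
Gen 8 (s2): strand 1 crosses over strand 3. Perm now: [2 3 1 4]
Gen 9 (s2^-1): strand 3 crosses under strand 1. Perm now: [2 1 3 4]
Gen 10 (s2^-1): strand 1 crosses under strand 3. Perm now: [2 3 1 4]

Answer: 2 3 1 4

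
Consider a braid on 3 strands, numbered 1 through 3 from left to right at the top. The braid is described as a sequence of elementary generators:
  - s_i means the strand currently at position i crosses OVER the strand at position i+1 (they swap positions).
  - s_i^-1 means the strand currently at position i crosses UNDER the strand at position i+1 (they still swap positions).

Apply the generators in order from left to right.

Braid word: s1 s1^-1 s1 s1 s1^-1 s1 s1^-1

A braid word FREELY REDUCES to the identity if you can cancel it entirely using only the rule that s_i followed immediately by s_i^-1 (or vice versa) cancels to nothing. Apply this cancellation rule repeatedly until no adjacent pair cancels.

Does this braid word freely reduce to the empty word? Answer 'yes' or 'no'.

Gen 1 (s1): push. Stack: [s1]
Gen 2 (s1^-1): cancels prior s1. Stack: []
Gen 3 (s1): push. Stack: [s1]
Gen 4 (s1): push. Stack: [s1 s1]
Gen 5 (s1^-1): cancels prior s1. Stack: [s1]
Gen 6 (s1): push. Stack: [s1 s1]
Gen 7 (s1^-1): cancels prior s1. Stack: [s1]
Reduced word: s1

Answer: no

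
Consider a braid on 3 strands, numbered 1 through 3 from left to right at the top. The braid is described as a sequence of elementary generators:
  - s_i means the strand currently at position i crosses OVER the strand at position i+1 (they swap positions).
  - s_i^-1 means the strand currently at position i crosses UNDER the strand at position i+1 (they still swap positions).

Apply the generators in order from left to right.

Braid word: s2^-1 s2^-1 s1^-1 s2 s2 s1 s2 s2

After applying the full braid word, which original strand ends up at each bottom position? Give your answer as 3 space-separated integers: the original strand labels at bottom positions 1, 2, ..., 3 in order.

Answer: 1 2 3

Derivation:
Gen 1 (s2^-1): strand 2 crosses under strand 3. Perm now: [1 3 2]
Gen 2 (s2^-1): strand 3 crosses under strand 2. Perm now: [1 2 3]
Gen 3 (s1^-1): strand 1 crosses under strand 2. Perm now: [2 1 3]
Gen 4 (s2): strand 1 crosses over strand 3. Perm now: [2 3 1]
Gen 5 (s2): strand 3 crosses over strand 1. Perm now: [2 1 3]
Gen 6 (s1): strand 2 crosses over strand 1. Perm now: [1 2 3]
Gen 7 (s2): strand 2 crosses over strand 3. Perm now: [1 3 2]
Gen 8 (s2): strand 3 crosses over strand 2. Perm now: [1 2 3]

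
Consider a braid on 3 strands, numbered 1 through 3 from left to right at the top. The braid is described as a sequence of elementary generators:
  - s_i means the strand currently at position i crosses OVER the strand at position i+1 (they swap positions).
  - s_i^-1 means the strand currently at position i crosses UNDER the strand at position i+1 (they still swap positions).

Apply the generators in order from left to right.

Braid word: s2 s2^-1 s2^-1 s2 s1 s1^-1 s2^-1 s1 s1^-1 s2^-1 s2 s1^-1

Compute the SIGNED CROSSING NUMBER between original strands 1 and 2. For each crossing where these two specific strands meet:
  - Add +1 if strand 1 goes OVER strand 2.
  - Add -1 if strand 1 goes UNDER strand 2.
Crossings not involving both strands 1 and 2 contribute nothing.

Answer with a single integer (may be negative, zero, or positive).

Gen 1: crossing 2x3. Both 1&2? no. Sum: 0
Gen 2: crossing 3x2. Both 1&2? no. Sum: 0
Gen 3: crossing 2x3. Both 1&2? no. Sum: 0
Gen 4: crossing 3x2. Both 1&2? no. Sum: 0
Gen 5: 1 over 2. Both 1&2? yes. Contrib: +1. Sum: 1
Gen 6: 2 under 1. Both 1&2? yes. Contrib: +1. Sum: 2
Gen 7: crossing 2x3. Both 1&2? no. Sum: 2
Gen 8: crossing 1x3. Both 1&2? no. Sum: 2
Gen 9: crossing 3x1. Both 1&2? no. Sum: 2
Gen 10: crossing 3x2. Both 1&2? no. Sum: 2
Gen 11: crossing 2x3. Both 1&2? no. Sum: 2
Gen 12: crossing 1x3. Both 1&2? no. Sum: 2

Answer: 2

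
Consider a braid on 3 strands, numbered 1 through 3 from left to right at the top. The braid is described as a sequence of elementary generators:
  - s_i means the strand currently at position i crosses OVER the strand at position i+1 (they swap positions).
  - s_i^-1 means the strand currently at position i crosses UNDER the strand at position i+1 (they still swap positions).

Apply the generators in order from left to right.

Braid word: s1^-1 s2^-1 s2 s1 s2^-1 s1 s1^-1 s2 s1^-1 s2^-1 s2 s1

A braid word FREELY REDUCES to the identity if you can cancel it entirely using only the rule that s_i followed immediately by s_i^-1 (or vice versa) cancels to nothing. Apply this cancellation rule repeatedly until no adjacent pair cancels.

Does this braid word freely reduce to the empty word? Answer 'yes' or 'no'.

Answer: yes

Derivation:
Gen 1 (s1^-1): push. Stack: [s1^-1]
Gen 2 (s2^-1): push. Stack: [s1^-1 s2^-1]
Gen 3 (s2): cancels prior s2^-1. Stack: [s1^-1]
Gen 4 (s1): cancels prior s1^-1. Stack: []
Gen 5 (s2^-1): push. Stack: [s2^-1]
Gen 6 (s1): push. Stack: [s2^-1 s1]
Gen 7 (s1^-1): cancels prior s1. Stack: [s2^-1]
Gen 8 (s2): cancels prior s2^-1. Stack: []
Gen 9 (s1^-1): push. Stack: [s1^-1]
Gen 10 (s2^-1): push. Stack: [s1^-1 s2^-1]
Gen 11 (s2): cancels prior s2^-1. Stack: [s1^-1]
Gen 12 (s1): cancels prior s1^-1. Stack: []
Reduced word: (empty)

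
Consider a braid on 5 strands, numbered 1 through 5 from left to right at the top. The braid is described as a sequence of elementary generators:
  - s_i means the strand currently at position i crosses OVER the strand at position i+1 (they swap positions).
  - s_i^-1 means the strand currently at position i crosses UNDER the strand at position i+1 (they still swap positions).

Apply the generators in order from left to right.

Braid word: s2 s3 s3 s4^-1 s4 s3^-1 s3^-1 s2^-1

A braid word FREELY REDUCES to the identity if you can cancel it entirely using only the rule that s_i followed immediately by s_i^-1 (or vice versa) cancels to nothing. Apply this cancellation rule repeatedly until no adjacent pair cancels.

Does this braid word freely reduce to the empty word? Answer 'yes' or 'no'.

Answer: yes

Derivation:
Gen 1 (s2): push. Stack: [s2]
Gen 2 (s3): push. Stack: [s2 s3]
Gen 3 (s3): push. Stack: [s2 s3 s3]
Gen 4 (s4^-1): push. Stack: [s2 s3 s3 s4^-1]
Gen 5 (s4): cancels prior s4^-1. Stack: [s2 s3 s3]
Gen 6 (s3^-1): cancels prior s3. Stack: [s2 s3]
Gen 7 (s3^-1): cancels prior s3. Stack: [s2]
Gen 8 (s2^-1): cancels prior s2. Stack: []
Reduced word: (empty)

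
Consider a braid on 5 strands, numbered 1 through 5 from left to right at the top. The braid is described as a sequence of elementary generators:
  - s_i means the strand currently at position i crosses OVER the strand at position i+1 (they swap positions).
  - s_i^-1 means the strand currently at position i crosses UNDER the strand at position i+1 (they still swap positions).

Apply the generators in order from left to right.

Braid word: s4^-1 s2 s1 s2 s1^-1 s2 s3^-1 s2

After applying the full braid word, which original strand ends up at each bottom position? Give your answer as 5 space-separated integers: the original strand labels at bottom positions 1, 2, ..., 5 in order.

Answer: 2 5 1 3 4

Derivation:
Gen 1 (s4^-1): strand 4 crosses under strand 5. Perm now: [1 2 3 5 4]
Gen 2 (s2): strand 2 crosses over strand 3. Perm now: [1 3 2 5 4]
Gen 3 (s1): strand 1 crosses over strand 3. Perm now: [3 1 2 5 4]
Gen 4 (s2): strand 1 crosses over strand 2. Perm now: [3 2 1 5 4]
Gen 5 (s1^-1): strand 3 crosses under strand 2. Perm now: [2 3 1 5 4]
Gen 6 (s2): strand 3 crosses over strand 1. Perm now: [2 1 3 5 4]
Gen 7 (s3^-1): strand 3 crosses under strand 5. Perm now: [2 1 5 3 4]
Gen 8 (s2): strand 1 crosses over strand 5. Perm now: [2 5 1 3 4]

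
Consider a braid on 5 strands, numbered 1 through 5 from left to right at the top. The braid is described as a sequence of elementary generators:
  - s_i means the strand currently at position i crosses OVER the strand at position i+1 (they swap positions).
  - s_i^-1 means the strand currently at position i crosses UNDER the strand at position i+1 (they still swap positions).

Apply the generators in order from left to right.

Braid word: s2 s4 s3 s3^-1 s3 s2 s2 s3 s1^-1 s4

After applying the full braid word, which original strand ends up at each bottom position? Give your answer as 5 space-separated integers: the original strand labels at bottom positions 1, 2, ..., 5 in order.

Gen 1 (s2): strand 2 crosses over strand 3. Perm now: [1 3 2 4 5]
Gen 2 (s4): strand 4 crosses over strand 5. Perm now: [1 3 2 5 4]
Gen 3 (s3): strand 2 crosses over strand 5. Perm now: [1 3 5 2 4]
Gen 4 (s3^-1): strand 5 crosses under strand 2. Perm now: [1 3 2 5 4]
Gen 5 (s3): strand 2 crosses over strand 5. Perm now: [1 3 5 2 4]
Gen 6 (s2): strand 3 crosses over strand 5. Perm now: [1 5 3 2 4]
Gen 7 (s2): strand 5 crosses over strand 3. Perm now: [1 3 5 2 4]
Gen 8 (s3): strand 5 crosses over strand 2. Perm now: [1 3 2 5 4]
Gen 9 (s1^-1): strand 1 crosses under strand 3. Perm now: [3 1 2 5 4]
Gen 10 (s4): strand 5 crosses over strand 4. Perm now: [3 1 2 4 5]

Answer: 3 1 2 4 5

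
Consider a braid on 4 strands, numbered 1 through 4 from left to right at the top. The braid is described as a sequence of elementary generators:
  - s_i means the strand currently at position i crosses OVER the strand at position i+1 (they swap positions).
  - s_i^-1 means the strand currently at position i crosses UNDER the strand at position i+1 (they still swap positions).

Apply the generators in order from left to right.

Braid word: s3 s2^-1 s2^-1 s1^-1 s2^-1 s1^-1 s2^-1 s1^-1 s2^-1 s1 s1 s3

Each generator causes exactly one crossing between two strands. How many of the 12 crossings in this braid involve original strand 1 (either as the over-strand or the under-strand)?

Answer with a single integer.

Answer: 6

Derivation:
Gen 1: crossing 3x4. Involves strand 1? no. Count so far: 0
Gen 2: crossing 2x4. Involves strand 1? no. Count so far: 0
Gen 3: crossing 4x2. Involves strand 1? no. Count so far: 0
Gen 4: crossing 1x2. Involves strand 1? yes. Count so far: 1
Gen 5: crossing 1x4. Involves strand 1? yes. Count so far: 2
Gen 6: crossing 2x4. Involves strand 1? no. Count so far: 2
Gen 7: crossing 2x1. Involves strand 1? yes. Count so far: 3
Gen 8: crossing 4x1. Involves strand 1? yes. Count so far: 4
Gen 9: crossing 4x2. Involves strand 1? no. Count so far: 4
Gen 10: crossing 1x2. Involves strand 1? yes. Count so far: 5
Gen 11: crossing 2x1. Involves strand 1? yes. Count so far: 6
Gen 12: crossing 4x3. Involves strand 1? no. Count so far: 6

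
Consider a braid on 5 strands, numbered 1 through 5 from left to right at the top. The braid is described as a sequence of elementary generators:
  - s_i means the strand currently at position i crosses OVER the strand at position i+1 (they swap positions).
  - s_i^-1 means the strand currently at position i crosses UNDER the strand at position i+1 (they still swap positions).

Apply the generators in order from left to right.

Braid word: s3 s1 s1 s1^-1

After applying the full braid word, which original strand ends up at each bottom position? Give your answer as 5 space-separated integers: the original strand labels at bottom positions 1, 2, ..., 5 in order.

Answer: 2 1 4 3 5

Derivation:
Gen 1 (s3): strand 3 crosses over strand 4. Perm now: [1 2 4 3 5]
Gen 2 (s1): strand 1 crosses over strand 2. Perm now: [2 1 4 3 5]
Gen 3 (s1): strand 2 crosses over strand 1. Perm now: [1 2 4 3 5]
Gen 4 (s1^-1): strand 1 crosses under strand 2. Perm now: [2 1 4 3 5]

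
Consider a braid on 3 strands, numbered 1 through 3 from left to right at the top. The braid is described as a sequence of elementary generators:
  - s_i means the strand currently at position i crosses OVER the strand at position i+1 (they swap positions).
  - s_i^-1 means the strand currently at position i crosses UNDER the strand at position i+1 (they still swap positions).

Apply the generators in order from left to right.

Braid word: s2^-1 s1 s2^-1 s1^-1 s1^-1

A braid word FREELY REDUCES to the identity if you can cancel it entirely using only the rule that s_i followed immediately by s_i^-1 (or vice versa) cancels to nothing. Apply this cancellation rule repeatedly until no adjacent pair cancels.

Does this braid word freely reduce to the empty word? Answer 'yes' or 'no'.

Gen 1 (s2^-1): push. Stack: [s2^-1]
Gen 2 (s1): push. Stack: [s2^-1 s1]
Gen 3 (s2^-1): push. Stack: [s2^-1 s1 s2^-1]
Gen 4 (s1^-1): push. Stack: [s2^-1 s1 s2^-1 s1^-1]
Gen 5 (s1^-1): push. Stack: [s2^-1 s1 s2^-1 s1^-1 s1^-1]
Reduced word: s2^-1 s1 s2^-1 s1^-1 s1^-1

Answer: no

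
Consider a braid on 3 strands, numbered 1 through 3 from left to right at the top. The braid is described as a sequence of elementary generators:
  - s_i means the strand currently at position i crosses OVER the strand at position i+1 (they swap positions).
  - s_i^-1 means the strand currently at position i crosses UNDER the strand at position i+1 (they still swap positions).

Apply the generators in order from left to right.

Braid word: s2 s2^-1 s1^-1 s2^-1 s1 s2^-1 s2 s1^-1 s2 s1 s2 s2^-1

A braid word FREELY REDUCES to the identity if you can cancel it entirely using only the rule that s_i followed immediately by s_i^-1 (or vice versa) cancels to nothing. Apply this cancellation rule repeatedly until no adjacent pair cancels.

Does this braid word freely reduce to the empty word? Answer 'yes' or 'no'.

Answer: yes

Derivation:
Gen 1 (s2): push. Stack: [s2]
Gen 2 (s2^-1): cancels prior s2. Stack: []
Gen 3 (s1^-1): push. Stack: [s1^-1]
Gen 4 (s2^-1): push. Stack: [s1^-1 s2^-1]
Gen 5 (s1): push. Stack: [s1^-1 s2^-1 s1]
Gen 6 (s2^-1): push. Stack: [s1^-1 s2^-1 s1 s2^-1]
Gen 7 (s2): cancels prior s2^-1. Stack: [s1^-1 s2^-1 s1]
Gen 8 (s1^-1): cancels prior s1. Stack: [s1^-1 s2^-1]
Gen 9 (s2): cancels prior s2^-1. Stack: [s1^-1]
Gen 10 (s1): cancels prior s1^-1. Stack: []
Gen 11 (s2): push. Stack: [s2]
Gen 12 (s2^-1): cancels prior s2. Stack: []
Reduced word: (empty)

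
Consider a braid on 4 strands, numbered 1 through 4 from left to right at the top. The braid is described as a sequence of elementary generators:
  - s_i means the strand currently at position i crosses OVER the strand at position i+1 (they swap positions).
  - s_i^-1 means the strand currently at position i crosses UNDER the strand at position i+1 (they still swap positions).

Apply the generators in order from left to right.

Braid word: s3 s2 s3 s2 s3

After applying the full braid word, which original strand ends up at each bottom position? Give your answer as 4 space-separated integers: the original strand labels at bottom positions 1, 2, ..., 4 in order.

Answer: 1 3 2 4

Derivation:
Gen 1 (s3): strand 3 crosses over strand 4. Perm now: [1 2 4 3]
Gen 2 (s2): strand 2 crosses over strand 4. Perm now: [1 4 2 3]
Gen 3 (s3): strand 2 crosses over strand 3. Perm now: [1 4 3 2]
Gen 4 (s2): strand 4 crosses over strand 3. Perm now: [1 3 4 2]
Gen 5 (s3): strand 4 crosses over strand 2. Perm now: [1 3 2 4]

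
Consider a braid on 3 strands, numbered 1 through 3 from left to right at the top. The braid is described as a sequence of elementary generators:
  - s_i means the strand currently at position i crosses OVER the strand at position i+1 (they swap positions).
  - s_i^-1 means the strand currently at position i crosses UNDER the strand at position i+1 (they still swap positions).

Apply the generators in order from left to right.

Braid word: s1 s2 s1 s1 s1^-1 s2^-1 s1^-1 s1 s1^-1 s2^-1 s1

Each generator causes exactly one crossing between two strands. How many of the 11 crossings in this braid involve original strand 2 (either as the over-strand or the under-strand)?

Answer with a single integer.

Answer: 7

Derivation:
Gen 1: crossing 1x2. Involves strand 2? yes. Count so far: 1
Gen 2: crossing 1x3. Involves strand 2? no. Count so far: 1
Gen 3: crossing 2x3. Involves strand 2? yes. Count so far: 2
Gen 4: crossing 3x2. Involves strand 2? yes. Count so far: 3
Gen 5: crossing 2x3. Involves strand 2? yes. Count so far: 4
Gen 6: crossing 2x1. Involves strand 2? yes. Count so far: 5
Gen 7: crossing 3x1. Involves strand 2? no. Count so far: 5
Gen 8: crossing 1x3. Involves strand 2? no. Count so far: 5
Gen 9: crossing 3x1. Involves strand 2? no. Count so far: 5
Gen 10: crossing 3x2. Involves strand 2? yes. Count so far: 6
Gen 11: crossing 1x2. Involves strand 2? yes. Count so far: 7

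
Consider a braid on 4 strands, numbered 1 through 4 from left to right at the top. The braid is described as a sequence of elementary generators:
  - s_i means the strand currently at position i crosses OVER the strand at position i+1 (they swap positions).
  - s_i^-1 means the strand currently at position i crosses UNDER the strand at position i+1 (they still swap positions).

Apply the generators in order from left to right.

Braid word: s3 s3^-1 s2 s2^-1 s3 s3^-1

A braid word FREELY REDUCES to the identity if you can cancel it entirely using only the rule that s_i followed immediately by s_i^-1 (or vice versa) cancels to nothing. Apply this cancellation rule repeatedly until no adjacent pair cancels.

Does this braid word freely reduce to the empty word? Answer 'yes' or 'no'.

Gen 1 (s3): push. Stack: [s3]
Gen 2 (s3^-1): cancels prior s3. Stack: []
Gen 3 (s2): push. Stack: [s2]
Gen 4 (s2^-1): cancels prior s2. Stack: []
Gen 5 (s3): push. Stack: [s3]
Gen 6 (s3^-1): cancels prior s3. Stack: []
Reduced word: (empty)

Answer: yes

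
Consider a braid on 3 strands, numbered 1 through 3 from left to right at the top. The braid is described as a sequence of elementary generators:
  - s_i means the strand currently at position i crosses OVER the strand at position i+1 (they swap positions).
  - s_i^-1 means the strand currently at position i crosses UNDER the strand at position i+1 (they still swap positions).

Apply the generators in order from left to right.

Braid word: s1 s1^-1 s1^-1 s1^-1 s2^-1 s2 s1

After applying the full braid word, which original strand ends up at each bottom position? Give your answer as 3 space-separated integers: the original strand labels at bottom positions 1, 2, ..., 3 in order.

Answer: 2 1 3

Derivation:
Gen 1 (s1): strand 1 crosses over strand 2. Perm now: [2 1 3]
Gen 2 (s1^-1): strand 2 crosses under strand 1. Perm now: [1 2 3]
Gen 3 (s1^-1): strand 1 crosses under strand 2. Perm now: [2 1 3]
Gen 4 (s1^-1): strand 2 crosses under strand 1. Perm now: [1 2 3]
Gen 5 (s2^-1): strand 2 crosses under strand 3. Perm now: [1 3 2]
Gen 6 (s2): strand 3 crosses over strand 2. Perm now: [1 2 3]
Gen 7 (s1): strand 1 crosses over strand 2. Perm now: [2 1 3]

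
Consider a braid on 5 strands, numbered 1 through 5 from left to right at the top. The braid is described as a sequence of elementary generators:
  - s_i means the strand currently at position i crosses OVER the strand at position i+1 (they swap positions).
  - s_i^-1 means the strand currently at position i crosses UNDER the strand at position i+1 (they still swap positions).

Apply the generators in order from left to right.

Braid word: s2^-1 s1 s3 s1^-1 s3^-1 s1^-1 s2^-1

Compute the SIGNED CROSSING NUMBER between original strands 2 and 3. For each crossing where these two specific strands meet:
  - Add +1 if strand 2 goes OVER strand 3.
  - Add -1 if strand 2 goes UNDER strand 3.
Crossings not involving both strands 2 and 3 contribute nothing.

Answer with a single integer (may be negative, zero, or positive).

Gen 1: 2 under 3. Both 2&3? yes. Contrib: -1. Sum: -1
Gen 2: crossing 1x3. Both 2&3? no. Sum: -1
Gen 3: crossing 2x4. Both 2&3? no. Sum: -1
Gen 4: crossing 3x1. Both 2&3? no. Sum: -1
Gen 5: crossing 4x2. Both 2&3? no. Sum: -1
Gen 6: crossing 1x3. Both 2&3? no. Sum: -1
Gen 7: crossing 1x2. Both 2&3? no. Sum: -1

Answer: -1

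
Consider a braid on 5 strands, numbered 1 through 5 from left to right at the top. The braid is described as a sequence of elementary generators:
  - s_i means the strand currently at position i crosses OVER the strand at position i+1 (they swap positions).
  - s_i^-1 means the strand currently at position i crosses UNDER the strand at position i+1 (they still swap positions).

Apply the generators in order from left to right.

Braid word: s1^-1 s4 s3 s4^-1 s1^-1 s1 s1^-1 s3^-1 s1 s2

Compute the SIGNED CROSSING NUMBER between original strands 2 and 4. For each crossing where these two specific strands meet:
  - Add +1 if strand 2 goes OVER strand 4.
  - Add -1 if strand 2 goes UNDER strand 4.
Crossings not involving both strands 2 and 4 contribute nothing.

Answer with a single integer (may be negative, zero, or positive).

Gen 1: crossing 1x2. Both 2&4? no. Sum: 0
Gen 2: crossing 4x5. Both 2&4? no. Sum: 0
Gen 3: crossing 3x5. Both 2&4? no. Sum: 0
Gen 4: crossing 3x4. Both 2&4? no. Sum: 0
Gen 5: crossing 2x1. Both 2&4? no. Sum: 0
Gen 6: crossing 1x2. Both 2&4? no. Sum: 0
Gen 7: crossing 2x1. Both 2&4? no. Sum: 0
Gen 8: crossing 5x4. Both 2&4? no. Sum: 0
Gen 9: crossing 1x2. Both 2&4? no. Sum: 0
Gen 10: crossing 1x4. Both 2&4? no. Sum: 0

Answer: 0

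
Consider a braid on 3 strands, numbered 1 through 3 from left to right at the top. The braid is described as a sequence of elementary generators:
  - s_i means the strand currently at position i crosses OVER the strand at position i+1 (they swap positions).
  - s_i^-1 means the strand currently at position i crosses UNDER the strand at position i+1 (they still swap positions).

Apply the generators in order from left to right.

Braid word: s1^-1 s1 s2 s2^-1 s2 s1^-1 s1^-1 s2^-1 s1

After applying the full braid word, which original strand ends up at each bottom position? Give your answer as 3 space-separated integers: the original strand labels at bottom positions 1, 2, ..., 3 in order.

Gen 1 (s1^-1): strand 1 crosses under strand 2. Perm now: [2 1 3]
Gen 2 (s1): strand 2 crosses over strand 1. Perm now: [1 2 3]
Gen 3 (s2): strand 2 crosses over strand 3. Perm now: [1 3 2]
Gen 4 (s2^-1): strand 3 crosses under strand 2. Perm now: [1 2 3]
Gen 5 (s2): strand 2 crosses over strand 3. Perm now: [1 3 2]
Gen 6 (s1^-1): strand 1 crosses under strand 3. Perm now: [3 1 2]
Gen 7 (s1^-1): strand 3 crosses under strand 1. Perm now: [1 3 2]
Gen 8 (s2^-1): strand 3 crosses under strand 2. Perm now: [1 2 3]
Gen 9 (s1): strand 1 crosses over strand 2. Perm now: [2 1 3]

Answer: 2 1 3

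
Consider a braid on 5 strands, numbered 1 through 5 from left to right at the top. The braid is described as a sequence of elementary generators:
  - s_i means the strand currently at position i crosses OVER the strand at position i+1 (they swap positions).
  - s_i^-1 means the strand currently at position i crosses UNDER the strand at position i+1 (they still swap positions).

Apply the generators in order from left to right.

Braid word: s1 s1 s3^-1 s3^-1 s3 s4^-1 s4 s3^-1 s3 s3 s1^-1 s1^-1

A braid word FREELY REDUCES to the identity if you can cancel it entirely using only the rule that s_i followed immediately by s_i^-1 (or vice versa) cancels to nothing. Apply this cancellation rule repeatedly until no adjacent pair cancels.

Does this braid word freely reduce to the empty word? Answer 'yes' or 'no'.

Answer: yes

Derivation:
Gen 1 (s1): push. Stack: [s1]
Gen 2 (s1): push. Stack: [s1 s1]
Gen 3 (s3^-1): push. Stack: [s1 s1 s3^-1]
Gen 4 (s3^-1): push. Stack: [s1 s1 s3^-1 s3^-1]
Gen 5 (s3): cancels prior s3^-1. Stack: [s1 s1 s3^-1]
Gen 6 (s4^-1): push. Stack: [s1 s1 s3^-1 s4^-1]
Gen 7 (s4): cancels prior s4^-1. Stack: [s1 s1 s3^-1]
Gen 8 (s3^-1): push. Stack: [s1 s1 s3^-1 s3^-1]
Gen 9 (s3): cancels prior s3^-1. Stack: [s1 s1 s3^-1]
Gen 10 (s3): cancels prior s3^-1. Stack: [s1 s1]
Gen 11 (s1^-1): cancels prior s1. Stack: [s1]
Gen 12 (s1^-1): cancels prior s1. Stack: []
Reduced word: (empty)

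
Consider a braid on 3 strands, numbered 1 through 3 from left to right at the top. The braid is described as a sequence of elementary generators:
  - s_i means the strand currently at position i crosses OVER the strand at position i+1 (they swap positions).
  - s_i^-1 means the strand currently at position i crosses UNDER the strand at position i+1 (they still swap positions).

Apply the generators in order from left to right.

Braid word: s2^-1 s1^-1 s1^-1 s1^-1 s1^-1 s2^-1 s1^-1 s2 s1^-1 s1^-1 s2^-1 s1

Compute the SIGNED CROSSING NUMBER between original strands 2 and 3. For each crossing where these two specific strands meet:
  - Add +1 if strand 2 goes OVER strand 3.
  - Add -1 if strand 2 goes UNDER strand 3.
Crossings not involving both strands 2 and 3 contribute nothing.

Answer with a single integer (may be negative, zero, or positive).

Gen 1: 2 under 3. Both 2&3? yes. Contrib: -1. Sum: -1
Gen 2: crossing 1x3. Both 2&3? no. Sum: -1
Gen 3: crossing 3x1. Both 2&3? no. Sum: -1
Gen 4: crossing 1x3. Both 2&3? no. Sum: -1
Gen 5: crossing 3x1. Both 2&3? no. Sum: -1
Gen 6: 3 under 2. Both 2&3? yes. Contrib: +1. Sum: 0
Gen 7: crossing 1x2. Both 2&3? no. Sum: 0
Gen 8: crossing 1x3. Both 2&3? no. Sum: 0
Gen 9: 2 under 3. Both 2&3? yes. Contrib: -1. Sum: -1
Gen 10: 3 under 2. Both 2&3? yes. Contrib: +1. Sum: 0
Gen 11: crossing 3x1. Both 2&3? no. Sum: 0
Gen 12: crossing 2x1. Both 2&3? no. Sum: 0

Answer: 0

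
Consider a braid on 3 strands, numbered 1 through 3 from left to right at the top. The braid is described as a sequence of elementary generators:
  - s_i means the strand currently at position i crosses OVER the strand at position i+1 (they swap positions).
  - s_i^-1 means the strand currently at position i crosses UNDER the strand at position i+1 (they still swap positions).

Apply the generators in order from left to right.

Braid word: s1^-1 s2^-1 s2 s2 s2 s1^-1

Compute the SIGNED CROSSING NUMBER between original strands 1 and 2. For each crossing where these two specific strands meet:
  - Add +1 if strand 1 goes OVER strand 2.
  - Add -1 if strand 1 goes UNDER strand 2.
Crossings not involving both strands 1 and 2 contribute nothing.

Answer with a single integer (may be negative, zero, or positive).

Answer: 0

Derivation:
Gen 1: 1 under 2. Both 1&2? yes. Contrib: -1. Sum: -1
Gen 2: crossing 1x3. Both 1&2? no. Sum: -1
Gen 3: crossing 3x1. Both 1&2? no. Sum: -1
Gen 4: crossing 1x3. Both 1&2? no. Sum: -1
Gen 5: crossing 3x1. Both 1&2? no. Sum: -1
Gen 6: 2 under 1. Both 1&2? yes. Contrib: +1. Sum: 0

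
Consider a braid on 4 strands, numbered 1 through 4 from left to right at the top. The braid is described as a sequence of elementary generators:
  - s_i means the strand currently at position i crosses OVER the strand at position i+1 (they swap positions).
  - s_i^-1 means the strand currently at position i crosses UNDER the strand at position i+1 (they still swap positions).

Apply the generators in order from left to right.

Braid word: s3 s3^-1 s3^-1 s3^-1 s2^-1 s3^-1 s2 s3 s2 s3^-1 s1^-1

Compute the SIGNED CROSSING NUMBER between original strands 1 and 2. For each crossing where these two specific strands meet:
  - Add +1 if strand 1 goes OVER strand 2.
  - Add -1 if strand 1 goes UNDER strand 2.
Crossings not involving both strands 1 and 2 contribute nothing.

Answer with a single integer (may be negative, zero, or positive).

Gen 1: crossing 3x4. Both 1&2? no. Sum: 0
Gen 2: crossing 4x3. Both 1&2? no. Sum: 0
Gen 3: crossing 3x4. Both 1&2? no. Sum: 0
Gen 4: crossing 4x3. Both 1&2? no. Sum: 0
Gen 5: crossing 2x3. Both 1&2? no. Sum: 0
Gen 6: crossing 2x4. Both 1&2? no. Sum: 0
Gen 7: crossing 3x4. Both 1&2? no. Sum: 0
Gen 8: crossing 3x2. Both 1&2? no. Sum: 0
Gen 9: crossing 4x2. Both 1&2? no. Sum: 0
Gen 10: crossing 4x3. Both 1&2? no. Sum: 0
Gen 11: 1 under 2. Both 1&2? yes. Contrib: -1. Sum: -1

Answer: -1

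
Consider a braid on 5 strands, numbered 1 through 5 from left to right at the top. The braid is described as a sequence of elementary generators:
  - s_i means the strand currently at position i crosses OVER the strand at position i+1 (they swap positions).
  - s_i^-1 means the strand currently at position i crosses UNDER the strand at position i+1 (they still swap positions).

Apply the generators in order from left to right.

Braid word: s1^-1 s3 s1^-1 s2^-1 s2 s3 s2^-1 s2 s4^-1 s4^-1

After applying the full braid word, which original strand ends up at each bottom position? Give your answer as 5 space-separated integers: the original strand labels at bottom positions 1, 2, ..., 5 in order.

Gen 1 (s1^-1): strand 1 crosses under strand 2. Perm now: [2 1 3 4 5]
Gen 2 (s3): strand 3 crosses over strand 4. Perm now: [2 1 4 3 5]
Gen 3 (s1^-1): strand 2 crosses under strand 1. Perm now: [1 2 4 3 5]
Gen 4 (s2^-1): strand 2 crosses under strand 4. Perm now: [1 4 2 3 5]
Gen 5 (s2): strand 4 crosses over strand 2. Perm now: [1 2 4 3 5]
Gen 6 (s3): strand 4 crosses over strand 3. Perm now: [1 2 3 4 5]
Gen 7 (s2^-1): strand 2 crosses under strand 3. Perm now: [1 3 2 4 5]
Gen 8 (s2): strand 3 crosses over strand 2. Perm now: [1 2 3 4 5]
Gen 9 (s4^-1): strand 4 crosses under strand 5. Perm now: [1 2 3 5 4]
Gen 10 (s4^-1): strand 5 crosses under strand 4. Perm now: [1 2 3 4 5]

Answer: 1 2 3 4 5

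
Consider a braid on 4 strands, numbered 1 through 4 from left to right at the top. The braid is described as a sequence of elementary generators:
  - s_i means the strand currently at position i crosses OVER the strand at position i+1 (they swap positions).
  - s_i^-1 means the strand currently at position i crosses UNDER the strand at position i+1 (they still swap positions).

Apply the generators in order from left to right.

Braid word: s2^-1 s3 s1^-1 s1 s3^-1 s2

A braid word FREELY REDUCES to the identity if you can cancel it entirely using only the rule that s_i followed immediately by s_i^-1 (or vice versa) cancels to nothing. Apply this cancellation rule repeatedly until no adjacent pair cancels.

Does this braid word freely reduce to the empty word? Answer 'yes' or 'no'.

Gen 1 (s2^-1): push. Stack: [s2^-1]
Gen 2 (s3): push. Stack: [s2^-1 s3]
Gen 3 (s1^-1): push. Stack: [s2^-1 s3 s1^-1]
Gen 4 (s1): cancels prior s1^-1. Stack: [s2^-1 s3]
Gen 5 (s3^-1): cancels prior s3. Stack: [s2^-1]
Gen 6 (s2): cancels prior s2^-1. Stack: []
Reduced word: (empty)

Answer: yes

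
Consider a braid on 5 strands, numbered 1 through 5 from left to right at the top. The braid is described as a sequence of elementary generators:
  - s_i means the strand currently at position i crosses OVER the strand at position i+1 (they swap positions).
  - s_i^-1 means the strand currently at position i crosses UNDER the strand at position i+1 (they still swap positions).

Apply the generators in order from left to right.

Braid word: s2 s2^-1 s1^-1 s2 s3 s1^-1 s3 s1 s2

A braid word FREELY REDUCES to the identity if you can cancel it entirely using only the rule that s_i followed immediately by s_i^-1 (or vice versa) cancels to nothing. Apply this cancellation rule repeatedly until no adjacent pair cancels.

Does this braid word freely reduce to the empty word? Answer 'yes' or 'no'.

Answer: no

Derivation:
Gen 1 (s2): push. Stack: [s2]
Gen 2 (s2^-1): cancels prior s2. Stack: []
Gen 3 (s1^-1): push. Stack: [s1^-1]
Gen 4 (s2): push. Stack: [s1^-1 s2]
Gen 5 (s3): push. Stack: [s1^-1 s2 s3]
Gen 6 (s1^-1): push. Stack: [s1^-1 s2 s3 s1^-1]
Gen 7 (s3): push. Stack: [s1^-1 s2 s3 s1^-1 s3]
Gen 8 (s1): push. Stack: [s1^-1 s2 s3 s1^-1 s3 s1]
Gen 9 (s2): push. Stack: [s1^-1 s2 s3 s1^-1 s3 s1 s2]
Reduced word: s1^-1 s2 s3 s1^-1 s3 s1 s2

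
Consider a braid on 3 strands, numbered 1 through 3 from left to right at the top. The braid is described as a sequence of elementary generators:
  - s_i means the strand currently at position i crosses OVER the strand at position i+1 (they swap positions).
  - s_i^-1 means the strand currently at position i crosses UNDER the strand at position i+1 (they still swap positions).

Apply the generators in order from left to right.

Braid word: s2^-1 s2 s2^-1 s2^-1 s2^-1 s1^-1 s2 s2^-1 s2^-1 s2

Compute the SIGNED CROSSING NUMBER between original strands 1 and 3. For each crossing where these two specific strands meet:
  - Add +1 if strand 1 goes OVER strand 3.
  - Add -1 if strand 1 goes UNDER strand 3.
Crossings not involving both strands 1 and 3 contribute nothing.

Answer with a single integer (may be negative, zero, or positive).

Answer: -1

Derivation:
Gen 1: crossing 2x3. Both 1&3? no. Sum: 0
Gen 2: crossing 3x2. Both 1&3? no. Sum: 0
Gen 3: crossing 2x3. Both 1&3? no. Sum: 0
Gen 4: crossing 3x2. Both 1&3? no. Sum: 0
Gen 5: crossing 2x3. Both 1&3? no. Sum: 0
Gen 6: 1 under 3. Both 1&3? yes. Contrib: -1. Sum: -1
Gen 7: crossing 1x2. Both 1&3? no. Sum: -1
Gen 8: crossing 2x1. Both 1&3? no. Sum: -1
Gen 9: crossing 1x2. Both 1&3? no. Sum: -1
Gen 10: crossing 2x1. Both 1&3? no. Sum: -1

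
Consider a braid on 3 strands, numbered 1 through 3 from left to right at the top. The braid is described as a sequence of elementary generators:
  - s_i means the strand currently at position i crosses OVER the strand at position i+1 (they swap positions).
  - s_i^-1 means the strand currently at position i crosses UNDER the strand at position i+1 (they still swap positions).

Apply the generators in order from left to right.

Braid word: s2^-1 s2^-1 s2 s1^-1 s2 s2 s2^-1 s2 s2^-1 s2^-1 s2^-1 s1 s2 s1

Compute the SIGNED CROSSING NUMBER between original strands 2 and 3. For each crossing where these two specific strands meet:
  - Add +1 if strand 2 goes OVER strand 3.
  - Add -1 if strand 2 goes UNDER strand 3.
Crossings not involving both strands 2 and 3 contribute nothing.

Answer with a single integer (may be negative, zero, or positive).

Gen 1: 2 under 3. Both 2&3? yes. Contrib: -1. Sum: -1
Gen 2: 3 under 2. Both 2&3? yes. Contrib: +1. Sum: 0
Gen 3: 2 over 3. Both 2&3? yes. Contrib: +1. Sum: 1
Gen 4: crossing 1x3. Both 2&3? no. Sum: 1
Gen 5: crossing 1x2. Both 2&3? no. Sum: 1
Gen 6: crossing 2x1. Both 2&3? no. Sum: 1
Gen 7: crossing 1x2. Both 2&3? no. Sum: 1
Gen 8: crossing 2x1. Both 2&3? no. Sum: 1
Gen 9: crossing 1x2. Both 2&3? no. Sum: 1
Gen 10: crossing 2x1. Both 2&3? no. Sum: 1
Gen 11: crossing 1x2. Both 2&3? no. Sum: 1
Gen 12: 3 over 2. Both 2&3? yes. Contrib: -1. Sum: 0
Gen 13: crossing 3x1. Both 2&3? no. Sum: 0
Gen 14: crossing 2x1. Both 2&3? no. Sum: 0

Answer: 0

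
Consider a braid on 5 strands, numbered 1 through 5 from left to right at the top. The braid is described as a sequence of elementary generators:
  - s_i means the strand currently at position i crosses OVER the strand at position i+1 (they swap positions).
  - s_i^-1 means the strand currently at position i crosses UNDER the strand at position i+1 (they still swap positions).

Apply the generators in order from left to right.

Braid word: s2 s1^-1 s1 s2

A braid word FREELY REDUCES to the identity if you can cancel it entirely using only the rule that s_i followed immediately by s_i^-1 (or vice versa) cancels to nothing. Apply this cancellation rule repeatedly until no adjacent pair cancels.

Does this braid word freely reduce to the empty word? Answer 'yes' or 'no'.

Answer: no

Derivation:
Gen 1 (s2): push. Stack: [s2]
Gen 2 (s1^-1): push. Stack: [s2 s1^-1]
Gen 3 (s1): cancels prior s1^-1. Stack: [s2]
Gen 4 (s2): push. Stack: [s2 s2]
Reduced word: s2 s2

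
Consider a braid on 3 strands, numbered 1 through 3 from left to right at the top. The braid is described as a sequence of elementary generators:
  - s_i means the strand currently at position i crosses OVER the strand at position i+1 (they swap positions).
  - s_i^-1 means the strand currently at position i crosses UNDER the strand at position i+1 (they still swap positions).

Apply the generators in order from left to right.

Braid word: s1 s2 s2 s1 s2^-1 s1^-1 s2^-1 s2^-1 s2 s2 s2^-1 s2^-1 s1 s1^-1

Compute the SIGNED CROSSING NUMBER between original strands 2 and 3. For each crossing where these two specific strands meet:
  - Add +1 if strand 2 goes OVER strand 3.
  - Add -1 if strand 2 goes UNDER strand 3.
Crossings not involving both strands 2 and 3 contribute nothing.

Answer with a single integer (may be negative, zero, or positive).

Answer: -1

Derivation:
Gen 1: crossing 1x2. Both 2&3? no. Sum: 0
Gen 2: crossing 1x3. Both 2&3? no. Sum: 0
Gen 3: crossing 3x1. Both 2&3? no. Sum: 0
Gen 4: crossing 2x1. Both 2&3? no. Sum: 0
Gen 5: 2 under 3. Both 2&3? yes. Contrib: -1. Sum: -1
Gen 6: crossing 1x3. Both 2&3? no. Sum: -1
Gen 7: crossing 1x2. Both 2&3? no. Sum: -1
Gen 8: crossing 2x1. Both 2&3? no. Sum: -1
Gen 9: crossing 1x2. Both 2&3? no. Sum: -1
Gen 10: crossing 2x1. Both 2&3? no. Sum: -1
Gen 11: crossing 1x2. Both 2&3? no. Sum: -1
Gen 12: crossing 2x1. Both 2&3? no. Sum: -1
Gen 13: crossing 3x1. Both 2&3? no. Sum: -1
Gen 14: crossing 1x3. Both 2&3? no. Sum: -1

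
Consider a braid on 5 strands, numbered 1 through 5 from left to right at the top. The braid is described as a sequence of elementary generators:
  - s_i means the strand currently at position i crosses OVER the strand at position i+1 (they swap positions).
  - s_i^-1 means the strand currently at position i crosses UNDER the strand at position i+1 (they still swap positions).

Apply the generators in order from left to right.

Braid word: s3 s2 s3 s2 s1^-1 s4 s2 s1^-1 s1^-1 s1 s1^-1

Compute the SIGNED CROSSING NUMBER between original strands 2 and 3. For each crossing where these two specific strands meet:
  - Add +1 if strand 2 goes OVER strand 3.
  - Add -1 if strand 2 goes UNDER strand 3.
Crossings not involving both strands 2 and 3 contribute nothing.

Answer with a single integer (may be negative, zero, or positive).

Gen 1: crossing 3x4. Both 2&3? no. Sum: 0
Gen 2: crossing 2x4. Both 2&3? no. Sum: 0
Gen 3: 2 over 3. Both 2&3? yes. Contrib: +1. Sum: 1
Gen 4: crossing 4x3. Both 2&3? no. Sum: 1
Gen 5: crossing 1x3. Both 2&3? no. Sum: 1
Gen 6: crossing 2x5. Both 2&3? no. Sum: 1
Gen 7: crossing 1x4. Both 2&3? no. Sum: 1
Gen 8: crossing 3x4. Both 2&3? no. Sum: 1
Gen 9: crossing 4x3. Both 2&3? no. Sum: 1
Gen 10: crossing 3x4. Both 2&3? no. Sum: 1
Gen 11: crossing 4x3. Both 2&3? no. Sum: 1

Answer: 1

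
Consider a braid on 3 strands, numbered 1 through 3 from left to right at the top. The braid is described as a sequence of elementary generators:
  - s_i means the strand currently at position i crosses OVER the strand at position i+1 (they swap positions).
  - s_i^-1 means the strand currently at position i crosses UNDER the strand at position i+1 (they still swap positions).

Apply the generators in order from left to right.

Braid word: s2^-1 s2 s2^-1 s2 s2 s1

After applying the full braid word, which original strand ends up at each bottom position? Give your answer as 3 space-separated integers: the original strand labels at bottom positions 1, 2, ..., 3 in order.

Answer: 3 1 2

Derivation:
Gen 1 (s2^-1): strand 2 crosses under strand 3. Perm now: [1 3 2]
Gen 2 (s2): strand 3 crosses over strand 2. Perm now: [1 2 3]
Gen 3 (s2^-1): strand 2 crosses under strand 3. Perm now: [1 3 2]
Gen 4 (s2): strand 3 crosses over strand 2. Perm now: [1 2 3]
Gen 5 (s2): strand 2 crosses over strand 3. Perm now: [1 3 2]
Gen 6 (s1): strand 1 crosses over strand 3. Perm now: [3 1 2]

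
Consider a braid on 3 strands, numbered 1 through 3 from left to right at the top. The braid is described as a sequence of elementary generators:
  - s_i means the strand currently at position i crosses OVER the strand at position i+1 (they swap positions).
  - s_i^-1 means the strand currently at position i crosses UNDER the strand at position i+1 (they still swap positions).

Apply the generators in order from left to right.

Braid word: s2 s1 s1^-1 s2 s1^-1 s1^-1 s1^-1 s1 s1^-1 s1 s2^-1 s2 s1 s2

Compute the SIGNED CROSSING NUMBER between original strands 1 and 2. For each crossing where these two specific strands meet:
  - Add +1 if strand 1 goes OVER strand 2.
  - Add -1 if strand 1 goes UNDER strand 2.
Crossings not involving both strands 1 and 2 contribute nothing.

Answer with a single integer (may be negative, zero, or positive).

Answer: -3

Derivation:
Gen 1: crossing 2x3. Both 1&2? no. Sum: 0
Gen 2: crossing 1x3. Both 1&2? no. Sum: 0
Gen 3: crossing 3x1. Both 1&2? no. Sum: 0
Gen 4: crossing 3x2. Both 1&2? no. Sum: 0
Gen 5: 1 under 2. Both 1&2? yes. Contrib: -1. Sum: -1
Gen 6: 2 under 1. Both 1&2? yes. Contrib: +1. Sum: 0
Gen 7: 1 under 2. Both 1&2? yes. Contrib: -1. Sum: -1
Gen 8: 2 over 1. Both 1&2? yes. Contrib: -1. Sum: -2
Gen 9: 1 under 2. Both 1&2? yes. Contrib: -1. Sum: -3
Gen 10: 2 over 1. Both 1&2? yes. Contrib: -1. Sum: -4
Gen 11: crossing 2x3. Both 1&2? no. Sum: -4
Gen 12: crossing 3x2. Both 1&2? no. Sum: -4
Gen 13: 1 over 2. Both 1&2? yes. Contrib: +1. Sum: -3
Gen 14: crossing 1x3. Both 1&2? no. Sum: -3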